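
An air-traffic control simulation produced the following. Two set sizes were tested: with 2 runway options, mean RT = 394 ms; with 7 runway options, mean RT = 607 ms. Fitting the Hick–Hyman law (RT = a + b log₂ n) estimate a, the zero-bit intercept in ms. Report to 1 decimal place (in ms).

276.1 ms

Slope: b = (607 − 394) / (log₂ 7 − log₂ 2) = 213/1.8074 = 117.852 ms/bit.
Intercept: a = 394 − 117.852·log₂(2) = 276.148 ms.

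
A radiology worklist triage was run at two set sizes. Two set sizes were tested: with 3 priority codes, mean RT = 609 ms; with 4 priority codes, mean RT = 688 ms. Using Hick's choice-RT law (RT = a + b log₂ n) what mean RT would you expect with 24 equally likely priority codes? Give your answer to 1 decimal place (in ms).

RT is linear in log₂ n, so two points fix the line:
  b = (688 − 609) / (log₂ 4 − log₂ 3) = 79 / (2 − 1.5850) = 190.344 ms/bit
  a = 609 − 190.344 × 1.5850 = 307.312 ms
Then RT(24) = 307.312 + 190.344 × log₂ 24 = 307.312 + 190.344 × 4.5850 ≈ 1180.033 ms.

1180.0 ms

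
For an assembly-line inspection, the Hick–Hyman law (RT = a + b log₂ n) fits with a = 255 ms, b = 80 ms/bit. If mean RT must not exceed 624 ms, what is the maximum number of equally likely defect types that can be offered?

Set 255 + 80·log₂ n ≤ 624 → log₂ n ≤ (624 − 255)/80 = 4.6125.
So n ≤ 2^4.6125 = 24.463; the largest integer n is 24.

24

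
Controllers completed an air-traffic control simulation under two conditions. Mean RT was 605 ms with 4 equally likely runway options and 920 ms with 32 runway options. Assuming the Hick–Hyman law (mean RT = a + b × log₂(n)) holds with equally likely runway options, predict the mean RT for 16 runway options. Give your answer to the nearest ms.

RT is linear in log₂ n, so two points fix the line:
  b = (920 − 605) / (log₂ 32 − log₂ 4) = 315 / (5 − 2) = 105 ms/bit
  a = 605 − 105 × 2 = 395 ms
Then RT(16) = 395 + 105 × log₂ 16 = 395 + 105 × 4 ≈ 815.000 ms.

815 ms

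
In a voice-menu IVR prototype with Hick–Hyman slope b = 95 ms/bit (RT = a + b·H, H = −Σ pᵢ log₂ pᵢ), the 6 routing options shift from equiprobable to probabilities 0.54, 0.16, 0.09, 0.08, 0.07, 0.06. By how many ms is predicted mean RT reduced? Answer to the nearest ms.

Equiprobable entropy H₀ = log₂ 6 = 2.5850 bits.
Skewed entropy H = −Σ pᵢ log₂ pᵢ = 2.0193 bits.
ΔRT = b·(H₀ − H) = 95 × 0.5657 = 53.74 ms.

54 ms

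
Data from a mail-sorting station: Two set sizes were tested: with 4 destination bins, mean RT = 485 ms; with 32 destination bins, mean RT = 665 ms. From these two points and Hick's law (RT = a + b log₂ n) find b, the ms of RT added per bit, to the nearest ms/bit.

Slope: b = (665 − 485) / (log₂ 32 − log₂ 4) = 180/3.0000 = 60 ms/bit.

60 ms/bit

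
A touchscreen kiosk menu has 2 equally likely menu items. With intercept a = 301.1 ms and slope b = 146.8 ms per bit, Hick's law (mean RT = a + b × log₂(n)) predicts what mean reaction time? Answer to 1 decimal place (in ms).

447.9 ms

log₂(2) = 1 bits, so RT = 301.1 + 146.8 × 1 ≈ 447.900 ms.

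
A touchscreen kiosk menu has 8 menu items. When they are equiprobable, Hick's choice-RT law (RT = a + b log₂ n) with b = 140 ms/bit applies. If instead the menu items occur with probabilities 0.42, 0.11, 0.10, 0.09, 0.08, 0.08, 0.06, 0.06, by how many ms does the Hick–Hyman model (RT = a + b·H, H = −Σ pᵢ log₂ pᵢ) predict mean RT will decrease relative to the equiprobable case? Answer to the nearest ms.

Equiprobable entropy H₀ = log₂ 8 = 3.0000 bits.
Skewed entropy H = −Σ pᵢ log₂ pᵢ = 2.5909 bits.
ΔRT = b·(H₀ − H) = 140 × 0.4091 = 57.28 ms.

57 ms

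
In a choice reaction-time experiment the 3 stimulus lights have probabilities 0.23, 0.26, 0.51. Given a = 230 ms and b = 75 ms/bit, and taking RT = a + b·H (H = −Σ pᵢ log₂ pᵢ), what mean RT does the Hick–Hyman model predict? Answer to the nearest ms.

Entropy contributions −pᵢ log₂ pᵢ: 0.4877, 0.5053, 0.4954; sum H = 1.4884 bits.
RT = a + bH = 230 + 75·1.4884 = 341.63 ms.

342 ms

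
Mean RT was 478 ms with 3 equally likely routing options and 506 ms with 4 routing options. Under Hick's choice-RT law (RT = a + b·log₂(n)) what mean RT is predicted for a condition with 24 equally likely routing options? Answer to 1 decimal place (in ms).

Solve the two-equation system in a and b:
  b = (506 − 478) / (log₂ 4 − log₂ 3) = 28 / (2 − 1.5850) = 67.464 ms/bit
  a = 478 − 67.464 × 1.5850 = 371.072 ms
Then RT(24) = 371.072 + 67.464 × log₂ 24 = 371.072 + 67.464 × 4.5850 ≈ 680.391 ms.

680.4 ms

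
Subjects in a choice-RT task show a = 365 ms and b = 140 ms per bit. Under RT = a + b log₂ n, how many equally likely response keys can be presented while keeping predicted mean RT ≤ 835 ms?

Information budget: (835 − 365)/140 = 3.3571 bits, so n ≤ 2^3.3571 = 10.247 → at most 10.

10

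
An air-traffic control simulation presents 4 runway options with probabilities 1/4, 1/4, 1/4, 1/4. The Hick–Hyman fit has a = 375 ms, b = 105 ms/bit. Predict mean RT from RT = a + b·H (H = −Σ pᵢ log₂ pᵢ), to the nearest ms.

585 ms

Each term −pᵢ log₂ pᵢ: 0.25·2 + 0.25·2 + 0.25·2 + 0.25·2; summed, H = 2.000 bits.
Mean RT = a + bH = 375 + 105·2.000 = 585.00 ms.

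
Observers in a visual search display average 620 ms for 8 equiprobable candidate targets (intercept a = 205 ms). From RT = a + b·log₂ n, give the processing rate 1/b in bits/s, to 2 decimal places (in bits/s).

b = (620 − 205)/log₂ 8 = 415/3 = 138.333 ms per bit = 0.13833 s/bit; the reciprocal is 7.229 bits/s.

7.23 bits/s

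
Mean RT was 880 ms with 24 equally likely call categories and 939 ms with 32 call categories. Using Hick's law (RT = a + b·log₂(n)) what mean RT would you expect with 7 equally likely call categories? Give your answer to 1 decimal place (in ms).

Fit slope and intercept:
  b = (939 − 880) / (log₂ 32 − log₂ 24) = 59 / (5 − 4.5850) = 142.156 ms/bit
  a = 880 − 142.156 × 4.5850 = 228.221 ms
Then RT(7) = 228.221 + 142.156 × log₂ 7 = 228.221 + 142.156 × 2.8074 ≈ 627.303 ms.

627.3 ms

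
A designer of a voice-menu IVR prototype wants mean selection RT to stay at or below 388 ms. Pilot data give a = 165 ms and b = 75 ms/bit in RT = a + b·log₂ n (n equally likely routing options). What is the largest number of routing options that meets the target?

75·log₂ n ≤ 388 − 165 = 223, giving log₂ n ≤ 2.9733 and n ≤ 7.853. The largest whole number is 7.

7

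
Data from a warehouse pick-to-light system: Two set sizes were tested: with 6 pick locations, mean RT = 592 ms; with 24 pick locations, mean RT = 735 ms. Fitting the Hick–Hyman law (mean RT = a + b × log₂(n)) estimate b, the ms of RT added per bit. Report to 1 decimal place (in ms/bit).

Slope: b = (735 − 592) / (log₂ 24 − log₂ 6) = 143/2.0000 = 71.500 ms/bit.

71.5 ms/bit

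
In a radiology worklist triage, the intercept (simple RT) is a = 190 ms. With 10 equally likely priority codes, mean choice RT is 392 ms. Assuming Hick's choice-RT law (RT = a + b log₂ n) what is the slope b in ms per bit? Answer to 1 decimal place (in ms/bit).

60.8 ms/bit

b = (392 − 190) / log₂(10) = 202 / 3.3219 = 60.808 ms/bit.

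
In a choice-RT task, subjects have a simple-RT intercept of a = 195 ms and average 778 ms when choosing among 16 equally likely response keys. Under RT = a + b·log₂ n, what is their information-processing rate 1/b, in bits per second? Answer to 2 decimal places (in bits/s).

Choice component = 778 − 195 = 583 ms over log₂(16) = 4 bits.
b = 583 / 4 = 145.750 ms/bit, so 1/b = 6.861 bits/s.

6.86 bits/s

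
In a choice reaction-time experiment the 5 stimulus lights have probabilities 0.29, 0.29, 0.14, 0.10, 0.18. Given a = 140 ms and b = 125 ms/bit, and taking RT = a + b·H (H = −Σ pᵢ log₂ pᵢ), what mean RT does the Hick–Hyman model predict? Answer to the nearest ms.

Entropy contributions −pᵢ log₂ pᵢ: 0.5179, 0.5179, 0.3971, 0.3322, 0.4453; sum H = 2.2104 bits.
RT = a + bH = 140 + 125·2.2104 = 416.30 ms.

416 ms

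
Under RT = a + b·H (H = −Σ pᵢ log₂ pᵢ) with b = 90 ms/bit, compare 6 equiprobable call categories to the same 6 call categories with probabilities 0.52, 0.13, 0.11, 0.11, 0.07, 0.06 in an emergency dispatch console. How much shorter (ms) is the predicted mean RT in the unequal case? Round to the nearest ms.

45 ms

Equiprobable entropy H₀ = log₂ 6 = 2.5850 bits.
Skewed entropy H = −Σ pᵢ log₂ pᵢ = 2.0859 bits.
ΔRT = b·(H₀ − H) = 90 × 0.4991 = 44.92 ms.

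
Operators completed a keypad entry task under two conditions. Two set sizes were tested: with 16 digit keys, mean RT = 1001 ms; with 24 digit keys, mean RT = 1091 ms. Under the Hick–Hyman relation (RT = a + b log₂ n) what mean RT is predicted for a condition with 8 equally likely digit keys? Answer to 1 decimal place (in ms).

Solve the two-equation system in a and b:
  b = (1091 − 1001) / (log₂ 24 − log₂ 16) = 90 / (4.5850 − 4) = 153.856 ms/bit
  a = 1001 − 153.856 × 4 = 385.576 ms
Then RT(8) = 385.576 + 153.856 × log₂ 8 = 385.576 + 153.856 × 3 ≈ 847.144 ms.

847.1 ms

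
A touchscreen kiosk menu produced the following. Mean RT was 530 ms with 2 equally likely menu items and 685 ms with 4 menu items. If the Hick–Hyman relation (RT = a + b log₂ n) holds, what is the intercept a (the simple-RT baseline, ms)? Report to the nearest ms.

The slope on a log₂ axis is (685 − 530) / (2 − 1) = 155 ms/bit.
Intercept: a = 530 − 155·log₂(2) = 375.000 ms.

375 ms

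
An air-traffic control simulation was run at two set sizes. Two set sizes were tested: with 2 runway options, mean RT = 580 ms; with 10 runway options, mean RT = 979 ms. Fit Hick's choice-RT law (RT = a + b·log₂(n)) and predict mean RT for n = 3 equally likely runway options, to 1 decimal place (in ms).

680.5 ms

RT is linear in log₂ n, so two points fix the line:
  b = (979 − 580) / (log₂ 10 − log₂ 2) = 399 / (3.3219 − 1) = 171.840 ms/bit
  a = 580 − 171.840 × 1 = 408.160 ms
Then RT(3) = 408.160 + 171.840 × log₂ 3 = 408.160 + 171.840 × 1.5850 ≈ 680.520 ms.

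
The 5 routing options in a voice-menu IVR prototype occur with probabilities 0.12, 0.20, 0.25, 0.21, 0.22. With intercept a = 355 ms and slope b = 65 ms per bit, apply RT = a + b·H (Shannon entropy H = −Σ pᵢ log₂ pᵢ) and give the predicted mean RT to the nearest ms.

504 ms

H = 0.12·log₂(1/0.12) + 0.20·log₂(1/0.20) + 0.25·log₂(1/0.25) + 0.21·log₂(1/0.21) + 0.22·log₂(1/0.22) = 2.2848 bits.
RT = 355 + 65 × 2.2848 = 503.52 ms.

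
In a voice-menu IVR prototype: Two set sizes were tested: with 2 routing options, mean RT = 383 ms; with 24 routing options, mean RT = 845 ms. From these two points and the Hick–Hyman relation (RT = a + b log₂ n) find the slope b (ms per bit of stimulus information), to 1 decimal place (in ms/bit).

128.9 ms/bit

b = (RT₂ − RT₁)/(log₂ n₂ − log₂ n₁) = (845 − 383)/(4.5850 − 1) = 128.872 ms/bit.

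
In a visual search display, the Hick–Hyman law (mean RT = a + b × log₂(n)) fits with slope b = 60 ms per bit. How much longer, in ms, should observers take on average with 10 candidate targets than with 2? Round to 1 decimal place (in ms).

139.3 ms

The intercept a cancels: ΔRT = b·(log₂ n₂ − log₂ n₁) = b·log₂(n₂/n₁).
log₂(10) − log₂(2) = 3.3219 − 1 = 2.3219.
ΔRT = 60 × 2.3219 = 139.316 ms.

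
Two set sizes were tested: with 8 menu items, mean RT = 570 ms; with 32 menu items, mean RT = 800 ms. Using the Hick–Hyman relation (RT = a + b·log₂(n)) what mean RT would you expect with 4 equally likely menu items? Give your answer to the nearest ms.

Fit slope and intercept:
  b = (800 − 570) / (log₂ 32 − log₂ 8) = 230 / (5 − 3) = 115 ms/bit
  a = 570 − 115 × 3 = 225 ms
Then RT(4) = 225 + 115 × log₂ 4 = 225 + 115 × 2 ≈ 455.000 ms.

455 ms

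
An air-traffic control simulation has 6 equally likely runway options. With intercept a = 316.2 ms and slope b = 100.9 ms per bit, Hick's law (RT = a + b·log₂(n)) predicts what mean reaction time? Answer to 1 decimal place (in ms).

log₂(6) = 2.5850 bits, so RT = 316.2 + 100.9 × 2.5850 ≈ 577.023 ms.

577.0 ms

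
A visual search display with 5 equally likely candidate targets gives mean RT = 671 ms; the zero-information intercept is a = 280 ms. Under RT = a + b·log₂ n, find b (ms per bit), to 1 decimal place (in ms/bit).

168.4 ms/bit

5 alternatives carry log₂ 5 = 2.3219 bits; the choice cost is 671 − 280 = 391 ms, so b = 391/2.3219 = 168.395 ms/bit.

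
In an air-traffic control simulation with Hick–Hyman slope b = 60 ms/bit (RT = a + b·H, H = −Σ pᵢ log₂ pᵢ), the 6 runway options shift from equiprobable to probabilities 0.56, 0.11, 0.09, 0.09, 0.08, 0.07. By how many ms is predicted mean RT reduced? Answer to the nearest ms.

35 ms

Equiprobable entropy H₀ = log₂ 6 = 2.5850 bits.
Skewed entropy H = −Σ pᵢ log₂ pᵢ = 2.0041 bits.
ΔRT = b·(H₀ − H) = 60 × 0.5809 = 34.85 ms.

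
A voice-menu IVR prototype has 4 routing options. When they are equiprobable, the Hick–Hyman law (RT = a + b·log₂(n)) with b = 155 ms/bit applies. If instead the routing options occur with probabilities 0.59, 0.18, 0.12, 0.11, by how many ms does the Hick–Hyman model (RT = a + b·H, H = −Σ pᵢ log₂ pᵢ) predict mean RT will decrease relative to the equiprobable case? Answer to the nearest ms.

The RT saving is b·ΔH. Equiprobable H₀ = log₂(4) = 2.0000 bits; with the given probabilities H = 1.6118 bits.
b·(H₀ − H) = 155 × (2.0000 − 1.6118) = 60.17 ms.

60 ms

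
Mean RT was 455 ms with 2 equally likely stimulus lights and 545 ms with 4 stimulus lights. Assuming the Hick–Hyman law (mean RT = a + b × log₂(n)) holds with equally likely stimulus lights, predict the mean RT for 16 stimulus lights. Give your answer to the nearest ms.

Solve the two-equation system in a and b:
  b = (545 − 455) / (log₂ 4 − log₂ 2) = 90 / (2 − 1) = 90 ms/bit
  a = 455 − 90 × 1 = 365 ms
Then RT(16) = 365 + 90 × log₂ 16 = 365 + 90 × 4 ≈ 725.000 ms.

725 ms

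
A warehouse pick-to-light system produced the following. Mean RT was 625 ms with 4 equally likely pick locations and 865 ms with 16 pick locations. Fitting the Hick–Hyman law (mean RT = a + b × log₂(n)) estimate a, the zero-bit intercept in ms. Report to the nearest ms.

385 ms

The slope on a log₂ axis is (865 − 625) / (4 − 2) = 120 ms/bit.
a = RT₁ − b·log₂ n₁ = 625 − 120 × 2 = 385.000 ms.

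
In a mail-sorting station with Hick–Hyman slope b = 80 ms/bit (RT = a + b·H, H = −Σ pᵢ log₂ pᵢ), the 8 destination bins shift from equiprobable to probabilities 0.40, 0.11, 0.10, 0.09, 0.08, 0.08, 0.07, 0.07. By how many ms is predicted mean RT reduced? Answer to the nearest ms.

The RT saving is b·ΔH. Equiprobable H₀ = log₂(8) = 3.0000 bits; with the given probabilities H = 2.6440 bits.
b·(H₀ − H) = 80 × (3.0000 − 2.6440) = 28.48 ms.

28 ms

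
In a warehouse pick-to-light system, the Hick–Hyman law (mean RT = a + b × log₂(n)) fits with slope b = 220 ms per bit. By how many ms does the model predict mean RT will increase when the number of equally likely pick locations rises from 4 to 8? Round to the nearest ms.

220 ms

Only the slope matters, since a is common to both: ΔRT = b·log₂(n₂/n₁).
log₂(8) − log₂(4) = log₂(8/4) = log₂(2) = 1.
ΔRT = 220 × 1.0000 = 220.000 ms.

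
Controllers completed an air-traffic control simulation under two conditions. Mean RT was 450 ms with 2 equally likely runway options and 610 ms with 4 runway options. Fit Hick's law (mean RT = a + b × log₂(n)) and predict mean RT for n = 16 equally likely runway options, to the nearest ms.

With log₂ n on the abscissa the relation is linear; from the two conditions:
  b = (610 − 450) / (log₂ 4 − log₂ 2) = 160 / (2 − 1) = 160 ms/bit
  a = 450 − 160 × 1 = 290 ms
Then RT(16) = 290 + 160 × log₂ 16 = 290 + 160 × 4 ≈ 930.000 ms.

930 ms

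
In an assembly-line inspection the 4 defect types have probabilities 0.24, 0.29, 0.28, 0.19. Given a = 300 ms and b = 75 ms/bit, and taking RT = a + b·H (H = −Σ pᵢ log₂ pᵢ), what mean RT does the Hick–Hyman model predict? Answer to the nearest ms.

Entropy contributions −pᵢ log₂ pᵢ: 0.4941, 0.5179, 0.5142, 0.4552; sum H = 1.9815 bits.
RT = a + bH = 300 + 75·1.9815 = 448.61 ms.

449 ms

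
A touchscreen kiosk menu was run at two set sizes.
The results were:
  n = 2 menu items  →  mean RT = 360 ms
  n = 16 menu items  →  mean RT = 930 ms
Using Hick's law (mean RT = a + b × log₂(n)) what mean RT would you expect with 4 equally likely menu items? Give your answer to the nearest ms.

Fit slope and intercept:
  b = (930 − 360) / (log₂ 16 − log₂ 2) = 570 / (4 − 1) = 190 ms/bit
  a = 360 − 190 × 1 = 170 ms
Then RT(4) = 170 + 190 × log₂ 4 = 170 + 190 × 2 ≈ 550.000 ms.

550 ms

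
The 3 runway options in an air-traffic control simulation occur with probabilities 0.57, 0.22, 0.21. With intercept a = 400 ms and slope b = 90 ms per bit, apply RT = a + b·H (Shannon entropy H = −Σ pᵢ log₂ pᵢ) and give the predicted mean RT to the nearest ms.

Entropy contributions −pᵢ log₂ pᵢ: 0.4623, 0.4806, 0.4728; sum H = 1.4156 bits.
RT = a + bH = 400 + 90·1.4156 = 527.41 ms.

527 ms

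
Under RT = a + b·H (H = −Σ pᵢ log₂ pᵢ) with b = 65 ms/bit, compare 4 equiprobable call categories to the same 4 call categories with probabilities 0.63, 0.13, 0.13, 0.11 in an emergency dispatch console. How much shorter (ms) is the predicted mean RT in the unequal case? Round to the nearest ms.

30 ms

The RT saving is b·ΔH. Equiprobable H₀ = log₂(4) = 2.0000 bits; with the given probabilities H = 1.5355 bits.
b·(H₀ − H) = 65 × (2.0000 − 1.5355) = 30.19 ms.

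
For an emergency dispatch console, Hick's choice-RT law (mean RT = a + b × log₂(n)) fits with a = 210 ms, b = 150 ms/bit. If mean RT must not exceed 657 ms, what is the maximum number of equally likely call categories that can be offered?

150·log₂ n ≤ 657 − 210 = 447, giving log₂ n ≤ 2.9800 and n ≤ 7.890. The largest whole number is 7.

7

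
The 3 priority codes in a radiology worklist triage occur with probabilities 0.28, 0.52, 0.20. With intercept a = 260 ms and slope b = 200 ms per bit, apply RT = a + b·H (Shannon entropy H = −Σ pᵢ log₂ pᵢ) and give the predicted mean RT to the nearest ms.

554 ms

H = 0.28·log₂(1/0.28) + 0.52·log₂(1/0.52) + 0.20·log₂(1/0.20) = 1.4692 bits.
RT = 260 + 200 × 1.4692 = 553.84 ms.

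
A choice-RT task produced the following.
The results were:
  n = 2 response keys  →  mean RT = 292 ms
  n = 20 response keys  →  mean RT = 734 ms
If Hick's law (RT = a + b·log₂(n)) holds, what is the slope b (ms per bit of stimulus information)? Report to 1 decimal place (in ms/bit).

133.1 ms/bit

The slope on a log₂ axis is (734 − 292) / (4.3219 − 1) = 133.055 ms/bit.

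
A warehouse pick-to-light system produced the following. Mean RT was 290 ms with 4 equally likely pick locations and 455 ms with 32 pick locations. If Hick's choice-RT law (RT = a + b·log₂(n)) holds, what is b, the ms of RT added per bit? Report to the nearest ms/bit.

55 ms/bit

The slope on a log₂ axis is (455 − 290) / (5 − 2) = 55 ms/bit.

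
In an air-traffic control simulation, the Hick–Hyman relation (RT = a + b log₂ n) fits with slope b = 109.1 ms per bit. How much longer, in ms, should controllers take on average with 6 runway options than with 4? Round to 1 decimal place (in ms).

The intercept a cancels: ΔRT = b·(log₂ n₂ − log₂ n₁) = b·log₂(n₂/n₁).
log₂(6) − log₂(4) = 2.5850 − 2 = 0.5850.
ΔRT = 109.1 × 0.5850 = 63.819 ms.

63.8 ms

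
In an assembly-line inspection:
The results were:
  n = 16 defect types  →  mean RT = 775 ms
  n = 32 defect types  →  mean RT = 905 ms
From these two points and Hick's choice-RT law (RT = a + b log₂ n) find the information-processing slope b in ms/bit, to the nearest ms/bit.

Slope: b = (905 − 775) / (log₂ 32 − log₂ 16) = 130/1.0000 = 130 ms/bit.

130 ms/bit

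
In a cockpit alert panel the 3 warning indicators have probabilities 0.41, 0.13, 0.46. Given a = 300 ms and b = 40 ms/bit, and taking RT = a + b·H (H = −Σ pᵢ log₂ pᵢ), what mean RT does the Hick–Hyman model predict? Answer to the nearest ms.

357 ms

H = 0.41·log₂(1/0.41) + 0.13·log₂(1/0.13) + 0.46·log₂(1/0.46) = 1.4254 bits.
RT = 300 + 40 × 1.4254 = 357.01 ms.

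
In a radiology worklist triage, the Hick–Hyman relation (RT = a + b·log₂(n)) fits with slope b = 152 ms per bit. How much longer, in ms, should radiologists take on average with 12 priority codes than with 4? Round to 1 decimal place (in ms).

240.9 ms

Only the slope matters, since a is common to both: ΔRT = b·log₂(n₂/n₁).
log₂(12) − log₂(4) = 3.5850 − 2 = 1.5850.
ΔRT = 152 × 1.5850 = 240.914 ms.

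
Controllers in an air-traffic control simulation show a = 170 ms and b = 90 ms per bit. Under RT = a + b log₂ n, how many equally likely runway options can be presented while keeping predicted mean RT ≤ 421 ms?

Information budget: (421 − 170)/90 = 2.7889 bits, so n ≤ 2^2.7889 = 6.911 → at most 6.

6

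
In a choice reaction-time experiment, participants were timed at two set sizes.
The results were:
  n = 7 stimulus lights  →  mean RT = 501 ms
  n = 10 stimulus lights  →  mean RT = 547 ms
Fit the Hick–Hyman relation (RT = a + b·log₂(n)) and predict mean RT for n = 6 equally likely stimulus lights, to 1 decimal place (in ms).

Fit slope and intercept:
  b = (547 − 501) / (log₂ 10 − log₂ 7) = 46 / (3.3219 − 2.8074) = 89.394 ms/bit
  a = 501 − 89.394 × 2.8074 = 250.038 ms
Then RT(6) = 250.038 + 89.394 × log₂ 6 = 250.038 + 89.394 × 2.5850 ≈ 481.119 ms.

481.1 ms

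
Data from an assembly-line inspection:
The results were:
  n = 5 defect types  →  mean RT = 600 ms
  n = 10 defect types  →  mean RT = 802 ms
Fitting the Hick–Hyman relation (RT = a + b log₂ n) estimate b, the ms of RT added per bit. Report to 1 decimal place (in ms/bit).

202.0 ms/bit

The slope on a log₂ axis is (802 − 600) / (3.3219 − 2.3219) = 202.000 ms/bit.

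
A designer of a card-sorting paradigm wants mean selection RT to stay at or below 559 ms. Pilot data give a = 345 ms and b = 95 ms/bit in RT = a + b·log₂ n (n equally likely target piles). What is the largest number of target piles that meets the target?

Set 345 + 95·log₂ n ≤ 559 → log₂ n ≤ (559 − 345)/95 = 2.2526.
So n ≤ 2^2.2526 = 4.766; the largest integer n is 4.

4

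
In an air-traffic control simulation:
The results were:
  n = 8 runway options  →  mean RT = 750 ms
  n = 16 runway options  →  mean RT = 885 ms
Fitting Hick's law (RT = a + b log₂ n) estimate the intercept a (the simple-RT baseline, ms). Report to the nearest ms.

345 ms

The slope on a log₂ axis is (885 − 750) / (4 − 3) = 135 ms/bit.
a = RT₁ − b·log₂ n₁ = 750 − 135 × 3 = 345.000 ms.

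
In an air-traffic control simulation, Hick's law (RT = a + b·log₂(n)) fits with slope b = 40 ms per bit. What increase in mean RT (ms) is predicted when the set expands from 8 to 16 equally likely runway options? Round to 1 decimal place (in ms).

Only the slope matters, since a is common to both: ΔRT = b·log₂(n₂/n₁).
log₂(16) − log₂(8) = log₂(16/8) = log₂(2) = 1.
ΔRT = 40 × 1.0000 = 40.000 ms.

40.0 ms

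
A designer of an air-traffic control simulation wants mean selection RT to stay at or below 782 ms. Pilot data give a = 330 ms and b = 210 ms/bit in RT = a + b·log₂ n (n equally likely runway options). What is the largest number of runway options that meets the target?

4

Set 330 + 210·log₂ n ≤ 782 → log₂ n ≤ (782 − 330)/210 = 2.1524.
So n ≤ 2^2.1524 = 4.446; the largest integer n is 4.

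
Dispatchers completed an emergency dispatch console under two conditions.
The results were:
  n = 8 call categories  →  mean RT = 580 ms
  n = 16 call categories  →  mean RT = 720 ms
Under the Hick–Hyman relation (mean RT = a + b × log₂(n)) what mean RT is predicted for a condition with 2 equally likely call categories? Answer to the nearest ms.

RT is linear in log₂ n, so two points fix the line:
  b = (720 − 580) / (log₂ 16 − log₂ 8) = 140 / (4 − 3) = 140 ms/bit
  a = 580 − 140 × 3 = 160 ms
Then RT(2) = 160 + 140 × log₂ 2 = 160 + 140 × 1 ≈ 300.000 ms.

300 ms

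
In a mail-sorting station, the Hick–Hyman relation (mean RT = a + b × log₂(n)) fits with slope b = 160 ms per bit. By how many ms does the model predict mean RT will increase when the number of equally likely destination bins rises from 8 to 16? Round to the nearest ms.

ΔRT = (a + b log₂ n₂) − (a + b log₂ n₁) = b·(log₂ n₂ − log₂ n₁).
log₂(16) − log₂(8) = log₂(16/8) = log₂(2) = 1.
ΔRT = 160 × 1.0000 = 160.000 ms.

160 ms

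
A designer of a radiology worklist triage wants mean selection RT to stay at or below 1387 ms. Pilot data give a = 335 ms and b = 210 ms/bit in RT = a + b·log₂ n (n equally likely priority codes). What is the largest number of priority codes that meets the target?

32

Set 335 + 210·log₂ n ≤ 1387 → log₂ n ≤ (1387 − 335)/210 = 5.0095.
So n ≤ 2^5.0095 = 32.212; the largest integer n is 32.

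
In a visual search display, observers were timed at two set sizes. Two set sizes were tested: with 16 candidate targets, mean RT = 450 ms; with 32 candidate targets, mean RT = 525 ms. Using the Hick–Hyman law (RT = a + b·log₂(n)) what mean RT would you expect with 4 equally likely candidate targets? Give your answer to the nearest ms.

Fit slope and intercept:
  b = (525 − 450) / (log₂ 32 − log₂ 16) = 75 / (5 − 4) = 75 ms/bit
  a = 450 − 75 × 4 = 150 ms
Then RT(4) = 150 + 75 × log₂ 4 = 150 + 75 × 2 ≈ 300.000 ms.

300 ms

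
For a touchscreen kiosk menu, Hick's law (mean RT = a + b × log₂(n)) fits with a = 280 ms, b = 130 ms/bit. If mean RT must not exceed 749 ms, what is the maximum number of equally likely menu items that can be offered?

12

130·log₂ n ≤ 749 − 280 = 469, giving log₂ n ≤ 3.6077 and n ≤ 12.191. The largest whole number is 12.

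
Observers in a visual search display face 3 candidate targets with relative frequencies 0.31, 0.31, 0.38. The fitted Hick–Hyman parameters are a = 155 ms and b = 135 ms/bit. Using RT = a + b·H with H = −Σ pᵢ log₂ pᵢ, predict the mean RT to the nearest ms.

368 ms

Entropy contributions −pᵢ log₂ pᵢ: 0.5238, 0.5238, 0.5305; sum H = 1.5780 bits.
RT = a + bH = 155 + 135·1.5780 = 368.04 ms.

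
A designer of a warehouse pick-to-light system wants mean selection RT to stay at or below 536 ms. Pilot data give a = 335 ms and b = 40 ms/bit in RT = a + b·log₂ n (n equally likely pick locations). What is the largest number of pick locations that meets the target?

32

40·log₂ n ≤ 536 − 335 = 201, giving log₂ n ≤ 5.0250 and n ≤ 32.559. The largest whole number is 32.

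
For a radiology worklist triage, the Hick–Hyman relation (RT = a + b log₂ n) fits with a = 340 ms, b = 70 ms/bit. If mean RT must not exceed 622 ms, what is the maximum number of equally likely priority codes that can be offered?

16

Set 340 + 70·log₂ n ≤ 622 → log₂ n ≤ (622 − 340)/70 = 4.0286.
So n ≤ 2^4.0286 = 16.320; the largest integer n is 16.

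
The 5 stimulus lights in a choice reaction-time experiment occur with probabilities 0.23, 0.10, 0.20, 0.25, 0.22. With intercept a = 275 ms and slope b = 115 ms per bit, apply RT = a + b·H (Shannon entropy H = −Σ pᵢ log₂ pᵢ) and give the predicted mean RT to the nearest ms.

Entropy contributions −pᵢ log₂ pᵢ: 0.4877, 0.3322, 0.4644, 0.5000, 0.4806; sum H = 2.2648 bits.
RT = a + bH = 275 + 115·2.2648 = 535.45 ms.

535 ms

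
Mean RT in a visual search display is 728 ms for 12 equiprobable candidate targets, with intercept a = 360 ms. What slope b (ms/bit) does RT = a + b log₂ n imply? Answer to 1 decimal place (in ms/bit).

102.7 ms/bit

b = (728 − 360) / log₂(12) = 368 / 3.5850 = 102.651 ms/bit.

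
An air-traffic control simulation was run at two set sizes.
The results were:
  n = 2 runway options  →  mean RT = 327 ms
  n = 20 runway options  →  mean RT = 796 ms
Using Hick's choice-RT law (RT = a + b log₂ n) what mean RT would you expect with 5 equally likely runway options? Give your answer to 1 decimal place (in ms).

513.6 ms

Fit slope and intercept:
  b = (796 − 327) / (log₂ 20 − log₂ 2) = 469 / (4.3219 − 1) = 141.183 ms/bit
  a = 327 − 141.183 × 1 = 185.817 ms
Then RT(5) = 185.817 + 141.183 × log₂ 5 = 185.817 + 141.183 × 2.3219 ≈ 513.634 ms.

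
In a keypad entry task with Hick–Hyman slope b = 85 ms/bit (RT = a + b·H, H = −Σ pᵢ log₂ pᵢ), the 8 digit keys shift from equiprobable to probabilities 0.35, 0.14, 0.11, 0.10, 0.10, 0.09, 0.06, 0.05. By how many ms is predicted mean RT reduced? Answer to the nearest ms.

The RT saving is b·ΔH. Equiprobable H₀ = log₂(8) = 3.0000 bits; with the given probabilities H = 2.7142 bits.
b·(H₀ − H) = 85 × (3.0000 − 2.7142) = 24.30 ms.

24 ms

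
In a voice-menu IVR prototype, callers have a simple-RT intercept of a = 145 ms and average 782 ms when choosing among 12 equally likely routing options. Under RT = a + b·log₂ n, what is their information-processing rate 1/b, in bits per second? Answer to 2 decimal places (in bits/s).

5.63 bits/s

Choice component = 782 − 145 = 637 ms over log₂(12) = 3.5850 bits.
b = 637 / 3.5850 = 177.687 ms/bit, so 1/b = 5.628 bits/s.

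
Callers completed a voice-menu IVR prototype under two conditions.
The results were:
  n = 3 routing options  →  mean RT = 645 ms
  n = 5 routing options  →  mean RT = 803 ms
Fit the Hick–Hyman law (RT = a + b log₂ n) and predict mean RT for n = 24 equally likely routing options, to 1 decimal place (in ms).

1288.2 ms

Fit slope and intercept:
  b = (803 − 645) / (log₂ 5 − log₂ 3) = 158 / (2.3219 − 1.5850) = 214.393 ms/bit
  a = 645 − 214.393 × 1.5850 = 305.196 ms
Then RT(24) = 305.196 + 214.393 × log₂ 24 = 305.196 + 214.393 × 4.5850 ≈ 1288.178 ms.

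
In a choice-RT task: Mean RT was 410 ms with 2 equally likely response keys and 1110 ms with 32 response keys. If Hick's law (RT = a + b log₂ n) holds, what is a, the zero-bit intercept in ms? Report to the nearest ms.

235 ms

Slope: b = (1110 − 410) / (log₂ 32 − log₂ 2) = 700/4.0000 = 175 ms/bit.
a = RT₁ − b·log₂ n₁ = 410 − 175 × 1 = 235.000 ms.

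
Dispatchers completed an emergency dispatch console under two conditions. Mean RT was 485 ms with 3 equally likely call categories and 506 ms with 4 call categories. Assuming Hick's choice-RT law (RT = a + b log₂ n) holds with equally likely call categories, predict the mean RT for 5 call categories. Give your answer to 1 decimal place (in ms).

522.3 ms

Solve the two-equation system in a and b:
  b = (506 − 485) / (log₂ 4 − log₂ 3) = 21 / (2 − 1.5850) = 50.598 ms/bit
  a = 485 − 50.598 × 1.5850 = 404.804 ms
Then RT(5) = 404.804 + 50.598 × log₂ 5 = 404.804 + 50.598 × 2.3219 ≈ 522.289 ms.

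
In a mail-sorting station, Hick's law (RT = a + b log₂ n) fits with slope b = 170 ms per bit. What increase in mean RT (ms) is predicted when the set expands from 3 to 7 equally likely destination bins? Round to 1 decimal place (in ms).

207.8 ms

ΔRT = (a + b log₂ n₂) − (a + b log₂ n₁) = b·(log₂ n₂ − log₂ n₁).
log₂(7) − log₂(3) = 2.8074 − 1.5850 = 1.2224.
ΔRT = 170 × 1.2224 = 207.807 ms.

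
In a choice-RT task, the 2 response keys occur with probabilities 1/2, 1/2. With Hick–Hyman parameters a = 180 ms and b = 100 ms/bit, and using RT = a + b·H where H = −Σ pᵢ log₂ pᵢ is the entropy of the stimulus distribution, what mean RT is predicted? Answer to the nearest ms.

Each term −pᵢ log₂ pᵢ: 0.5·1 + 0.5·1; summed, H = 1.000 bits.
Mean RT = a + bH = 180 + 100·1.000 = 280.00 ms.

280 ms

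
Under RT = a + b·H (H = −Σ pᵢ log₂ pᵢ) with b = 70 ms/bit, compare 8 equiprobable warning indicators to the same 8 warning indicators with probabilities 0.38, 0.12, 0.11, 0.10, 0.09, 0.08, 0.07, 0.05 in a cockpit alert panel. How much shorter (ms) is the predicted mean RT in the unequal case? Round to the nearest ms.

Equiprobable entropy H₀ = log₂ 8 = 3.0000 bits.
Skewed entropy H = −Σ pᵢ log₂ pᵢ = 2.6688 bits.
ΔRT = b·(H₀ − H) = 70 × 0.3312 = 23.18 ms.

23 ms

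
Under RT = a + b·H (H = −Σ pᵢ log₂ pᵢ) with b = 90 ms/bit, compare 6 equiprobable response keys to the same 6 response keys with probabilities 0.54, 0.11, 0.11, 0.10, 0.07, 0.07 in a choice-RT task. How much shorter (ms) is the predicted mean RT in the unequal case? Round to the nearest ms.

48 ms

The RT saving is b·ΔH. Equiprobable H₀ = log₂(6) = 2.5850 bits; with the given probabilities H = 2.0499 bits.
b·(H₀ − H) = 90 × (2.5850 − 2.0499) = 48.15 ms.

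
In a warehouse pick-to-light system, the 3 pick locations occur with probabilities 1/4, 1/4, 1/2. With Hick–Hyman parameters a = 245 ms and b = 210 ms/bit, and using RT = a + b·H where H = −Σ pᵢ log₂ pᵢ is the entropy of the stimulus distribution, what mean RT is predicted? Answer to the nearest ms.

560 ms

Each term −pᵢ log₂ pᵢ: 0.25·2 + 0.25·2 + 0.5·1; summed, H = 1.500 bits.
Mean RT = a + bH = 245 + 210·1.500 = 560.00 ms.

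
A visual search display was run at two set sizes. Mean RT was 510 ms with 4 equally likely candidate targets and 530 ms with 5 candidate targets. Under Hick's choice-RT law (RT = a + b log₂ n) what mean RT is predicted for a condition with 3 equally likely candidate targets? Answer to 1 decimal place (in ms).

Solve the two-equation system in a and b:
  b = (530 − 510) / (log₂ 5 − log₂ 4) = 20 / (2.3219 − 2) = 62.126 ms/bit
  a = 510 − 62.126 × 2 = 385.749 ms
Then RT(3) = 385.749 + 62.126 × log₂ 3 = 385.749 + 62.126 × 1.5850 ≈ 484.216 ms.

484.2 ms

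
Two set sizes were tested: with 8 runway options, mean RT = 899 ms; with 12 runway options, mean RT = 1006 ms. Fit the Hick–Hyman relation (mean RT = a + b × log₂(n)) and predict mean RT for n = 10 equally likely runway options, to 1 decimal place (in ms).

957.9 ms

Fit slope and intercept:
  b = (1006 − 899) / (log₂ 12 − log₂ 8) = 107 / (3.5850 − 3) = 182.918 ms/bit
  a = 899 − 182.918 × 3 = 350.247 ms
Then RT(10) = 350.247 + 182.918 × log₂ 10 = 350.247 + 182.918 × 3.3219 ≈ 957.886 ms.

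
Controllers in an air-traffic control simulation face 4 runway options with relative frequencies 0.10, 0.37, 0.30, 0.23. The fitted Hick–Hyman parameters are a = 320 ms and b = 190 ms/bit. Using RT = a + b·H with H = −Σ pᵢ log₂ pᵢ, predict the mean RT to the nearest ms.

Entropy contributions −pᵢ log₂ pᵢ: 0.3322, 0.5307, 0.5211, 0.4877; sum H = 1.8717 bits.
RT = a + bH = 320 + 190·1.8717 = 675.62 ms.

676 ms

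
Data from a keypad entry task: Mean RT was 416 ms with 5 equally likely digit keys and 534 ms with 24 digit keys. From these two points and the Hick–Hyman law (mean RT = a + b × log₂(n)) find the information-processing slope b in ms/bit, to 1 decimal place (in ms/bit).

b = (RT₂ − RT₁)/(log₂ n₂ − log₂ n₁) = (534 − 416)/(4.5850 − 2.3219) = 52.142 ms/bit.

52.1 ms/bit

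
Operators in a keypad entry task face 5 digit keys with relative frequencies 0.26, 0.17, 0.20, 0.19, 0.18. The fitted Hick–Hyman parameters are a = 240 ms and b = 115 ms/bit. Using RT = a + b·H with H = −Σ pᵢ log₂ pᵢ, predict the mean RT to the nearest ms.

Entropy contributions −pᵢ log₂ pᵢ: 0.5053, 0.4346, 0.4644, 0.4552, 0.4453; sum H = 2.3048 bits.
RT = a + bH = 240 + 115·2.3048 = 505.05 ms.

505 ms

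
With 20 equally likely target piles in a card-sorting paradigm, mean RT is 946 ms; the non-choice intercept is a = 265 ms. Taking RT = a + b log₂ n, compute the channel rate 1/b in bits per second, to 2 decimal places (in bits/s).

Choice component = 946 − 265 = 681 ms over log₂(20) = 4.3219 bits.
b = 681 / 4.3219 = 157.569 ms/bit, so 1/b = 6.346 bits/s.

6.35 bits/s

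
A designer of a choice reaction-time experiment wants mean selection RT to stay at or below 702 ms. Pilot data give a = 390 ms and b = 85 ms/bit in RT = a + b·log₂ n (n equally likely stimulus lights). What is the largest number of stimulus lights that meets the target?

Information budget: (702 − 390)/85 = 3.6706 bits, so n ≤ 2^3.6706 = 12.734 → at most 12.

12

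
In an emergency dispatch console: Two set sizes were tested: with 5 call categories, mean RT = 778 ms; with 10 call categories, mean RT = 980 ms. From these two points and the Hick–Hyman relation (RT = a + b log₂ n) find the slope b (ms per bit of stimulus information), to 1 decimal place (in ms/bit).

Slope: b = (980 − 778) / (log₂ 10 − log₂ 5) = 202/1.0000 = 202.000 ms/bit.

202.0 ms/bit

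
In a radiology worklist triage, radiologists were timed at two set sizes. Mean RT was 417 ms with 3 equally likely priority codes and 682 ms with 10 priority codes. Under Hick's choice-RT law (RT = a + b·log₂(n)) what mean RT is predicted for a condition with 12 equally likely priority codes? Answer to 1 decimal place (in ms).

RT is linear in log₂ n, so two points fix the line:
  b = (682 − 417) / (log₂ 10 − log₂ 3) = 265 / (3.3219 − 1.5850) = 152.565 ms/bit
  a = 417 − 152.565 × 1.5850 = 175.190 ms
Then RT(12) = 175.190 + 152.565 × log₂ 12 = 175.190 + 152.565 × 3.5850 ≈ 722.130 ms.

722.1 ms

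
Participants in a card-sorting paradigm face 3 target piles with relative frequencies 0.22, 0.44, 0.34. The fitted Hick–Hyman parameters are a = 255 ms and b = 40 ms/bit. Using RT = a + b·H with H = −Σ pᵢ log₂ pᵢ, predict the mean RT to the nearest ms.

Entropy contributions −pᵢ log₂ pᵢ: 0.4806, 0.5211, 0.5292; sum H = 1.5309 bits.
RT = a + bH = 255 + 40·1.5309 = 316.24 ms.

316 ms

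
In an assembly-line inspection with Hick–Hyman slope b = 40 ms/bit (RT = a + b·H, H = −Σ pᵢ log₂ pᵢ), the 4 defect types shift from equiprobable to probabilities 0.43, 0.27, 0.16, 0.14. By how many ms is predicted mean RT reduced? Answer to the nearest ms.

Equiprobable entropy H₀ = log₂ 4 = 2.0000 bits.
Skewed entropy H = −Σ pᵢ log₂ pᵢ = 1.8537 bits.
ΔRT = b·(H₀ − H) = 40 × 0.1463 = 5.85 ms.

6 ms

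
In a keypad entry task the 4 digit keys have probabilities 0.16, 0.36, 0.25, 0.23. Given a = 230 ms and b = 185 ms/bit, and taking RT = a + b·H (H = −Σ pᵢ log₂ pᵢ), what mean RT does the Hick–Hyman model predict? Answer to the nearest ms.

589 ms

H = 0.16·log₂(1/0.16) + 0.36·log₂(1/0.36) + 0.25·log₂(1/0.25) + 0.23·log₂(1/0.23) = 1.9413 bits.
RT = 230 + 185 × 1.9413 = 589.14 ms.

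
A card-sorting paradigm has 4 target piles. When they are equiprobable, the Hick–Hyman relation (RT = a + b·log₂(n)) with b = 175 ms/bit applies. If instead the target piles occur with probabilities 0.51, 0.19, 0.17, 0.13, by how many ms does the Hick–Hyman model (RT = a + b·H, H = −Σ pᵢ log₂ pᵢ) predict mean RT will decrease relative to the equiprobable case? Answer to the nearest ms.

The RT saving is b·ΔH. Equiprobable H₀ = log₂(4) = 2.0000 bits; with the given probabilities H = 1.7679 bits.
b·(H₀ − H) = 175 × (2.0000 − 1.7679) = 40.62 ms.

41 ms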